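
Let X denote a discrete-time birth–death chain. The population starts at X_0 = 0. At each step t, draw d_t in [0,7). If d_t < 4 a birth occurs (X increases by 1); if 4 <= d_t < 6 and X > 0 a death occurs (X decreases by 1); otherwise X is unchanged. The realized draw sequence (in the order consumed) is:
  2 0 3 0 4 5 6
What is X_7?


t=0: X=0, d=2 → birth, X_1=1
t=1: X=1, d=0 → birth, X_2=2
t=2: X=2, d=3 → birth, X_3=3
t=3: X=3, d=0 → birth, X_4=4
t=4: X=4, d=4 → death, X_5=3
t=5: X=3, d=5 → death, X_6=2
t=6: X=2, d=6 → hold, X_7=2

2


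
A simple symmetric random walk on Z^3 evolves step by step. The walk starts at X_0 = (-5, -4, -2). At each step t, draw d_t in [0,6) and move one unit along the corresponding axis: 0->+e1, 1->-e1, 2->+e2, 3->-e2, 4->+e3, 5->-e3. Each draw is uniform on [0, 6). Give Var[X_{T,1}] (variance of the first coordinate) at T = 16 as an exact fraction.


Outcome values over d=0..5: [1, -1, 0, 0, 0, 0]
Σy = 0, Σy² = 2, M = 6
μ = 0/6 = 0,  σ² = 2/6 − (0)² = 1/3
Independent increments: Var[X_16] = 16·σ² = 16·(1/3) = 16/3

16/3


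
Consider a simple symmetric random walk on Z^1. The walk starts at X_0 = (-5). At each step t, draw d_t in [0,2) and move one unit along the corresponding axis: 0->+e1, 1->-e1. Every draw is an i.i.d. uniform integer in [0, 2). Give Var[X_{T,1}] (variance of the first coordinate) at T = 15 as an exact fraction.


15

Outcome values over d=0..1: [1, -1]
Σy = 0, Σy² = 2, M = 2
μ = 0/2 = 0,  σ² = 2/2 − (0)² = 1
Independent increments: Var[X_15] = 15·σ² = 15·(1) = 15


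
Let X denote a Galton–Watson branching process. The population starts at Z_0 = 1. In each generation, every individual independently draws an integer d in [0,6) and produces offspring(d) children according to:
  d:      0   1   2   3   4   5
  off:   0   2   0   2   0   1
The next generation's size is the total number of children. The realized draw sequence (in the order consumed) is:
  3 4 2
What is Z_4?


gen 0: Z_0=1, draws=[3], offspring=[2], Z_1=2
gen 1: Z_1=2, draws=[4, 2], offspring=[0, 0], Z_2=0
gen 2: Z_2=0, draws=[], offspring=[], Z_3=0
gen 3: Z_3=0, draws=[], offspring=[], Z_4=0

0


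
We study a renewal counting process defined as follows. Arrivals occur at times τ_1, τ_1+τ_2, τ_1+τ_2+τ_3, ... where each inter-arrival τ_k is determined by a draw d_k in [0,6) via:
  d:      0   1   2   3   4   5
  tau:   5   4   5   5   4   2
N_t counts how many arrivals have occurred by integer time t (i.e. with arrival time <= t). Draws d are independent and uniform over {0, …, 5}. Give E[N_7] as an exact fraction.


283/216

Inter-arrival values over d=0..5: [5, 4, 5, 5, 4, 2]
Each d has probability 1/6, so the pmf of τ is: f(2) = 1/6, f(4) = 1/3, f(5) = 1/2
Renewal equation for m(n) = E[N_n]: condition on τ_1 = k (if k <= n, one arrival plus a fresh copy on the remaining n−k steps): m(n) = F(n) + Σ_{k<=n} f(k)·m(n−k), where F(n) = P(τ <= n) and m(0) = 0
m(1) = F(1) = 0
m(2) = F(2) = 1/6
m(3) = F(3) = 1/6
m(4) = F(4) + f(2)·m(2) = 1/2 + 1/6·1/6 = 19/36
m(5) = F(5) + f(2)·m(3) = 1 + 1/6·1/6 = 37/36
m(6) = F(6) + f(2)·m(4) + f(4)·m(2) = 1 + 1/6·19/36 + 1/3·1/6 = 247/216
m(7) = F(7) + f(2)·m(5) + f(4)·m(3) + f(5)·m(2) = 1 + 1/6·37/36 + 1/3·1/6 + 1/2·1/6 = 283/216
E[N_7] = m(7) = 283/216


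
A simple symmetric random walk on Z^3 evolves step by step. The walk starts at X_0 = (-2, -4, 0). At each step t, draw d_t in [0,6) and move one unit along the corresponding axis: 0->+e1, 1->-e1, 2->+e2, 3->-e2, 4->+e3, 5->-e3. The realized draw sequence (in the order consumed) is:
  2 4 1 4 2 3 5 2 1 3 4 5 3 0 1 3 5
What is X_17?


(-4, -5, 0)

t=0: X=(-2, -4, 0), d=2 → +e2, X_1=(-2, -3, 0)
t=1: X=(-2, -3, 0), d=4 → +e3, X_2=(-2, -3, 1)
t=2: X=(-2, -3, 1), d=1 → -e1, X_3=(-3, -3, 1)
t=3: X=(-3, -3, 1), d=4 → +e3, X_4=(-3, -3, 2)
t=4: X=(-3, -3, 2), d=2 → +e2, X_5=(-3, -2, 2)
t=5: X=(-3, -2, 2), d=3 → -e2, X_6=(-3, -3, 2)
t=6: X=(-3, -3, 2), d=5 → -e3, X_7=(-3, -3, 1)
t=7: X=(-3, -3, 1), d=2 → +e2, X_8=(-3, -2, 1)
t=8: X=(-3, -2, 1), d=1 → -e1, X_9=(-4, -2, 1)
t=9: X=(-4, -2, 1), d=3 → -e2, X_10=(-4, -3, 1)
t=10: X=(-4, -3, 1), d=4 → +e3, X_11=(-4, -3, 2)
t=11: X=(-4, -3, 2), d=5 → -e3, X_12=(-4, -3, 1)
t=12: X=(-4, -3, 1), d=3 → -e2, X_13=(-4, -4, 1)
t=13: X=(-4, -4, 1), d=0 → +e1, X_14=(-3, -4, 1)
t=14: X=(-3, -4, 1), d=1 → -e1, X_15=(-4, -4, 1)
t=15: X=(-4, -4, 1), d=3 → -e2, X_16=(-4, -5, 1)
t=16: X=(-4, -5, 1), d=5 → -e3, X_17=(-4, -5, 0)


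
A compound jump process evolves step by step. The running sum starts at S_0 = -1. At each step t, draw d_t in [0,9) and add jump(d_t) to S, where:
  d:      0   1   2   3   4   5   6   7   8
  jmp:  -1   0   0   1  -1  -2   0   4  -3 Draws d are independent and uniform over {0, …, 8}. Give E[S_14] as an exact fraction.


Outcome values over d=0..8: [-1, 0, 0, 1, -1, -2, 0, 4, -3]
Σy = -2, Σy² = 32, M = 9
μ = -2/9 = -2/9,  σ² = 32/9 − (-2/9)² = 284/81
E[S_14] = -1 + 14·(-2/9) = -37/9

-37/9


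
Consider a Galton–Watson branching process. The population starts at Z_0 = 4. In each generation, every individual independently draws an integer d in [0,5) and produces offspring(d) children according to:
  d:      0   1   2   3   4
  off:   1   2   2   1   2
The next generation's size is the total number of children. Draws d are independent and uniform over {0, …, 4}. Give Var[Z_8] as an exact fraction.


274921376710656/152587890625

Outcome values over d=0..4: [1, 2, 2, 1, 2]
Σy = 8, Σy² = 14, M = 5
μ = 8/5 = 8/5,  σ² = 14/5 − (8/5)² = 6/25
V_0 = 0, E_0 = 4
V_1 = 6/25·E_0 + (8/5)²·V_0 = 24/25;  E_1 = 32/5
V_2 = 6/25·E_1 + (8/5)²·V_1 = 2496/625;  E_2 = 256/25
V_3 = 6/25·E_2 + (8/5)²·V_2 = 198144/15625;  E_3 = 2048/125
V_4 = 6/25·E_3 + (8/5)²·V_3 = 14217216/390625;  E_4 = 16384/625
V_5 = 6/25·E_4 + (8/5)²·V_4 = 971341824/9765625;  E_5 = 131072/3125
V_6 = 6/25·E_5 + (8/5)²·V_5 = 64623476736/244140625;  E_6 = 1048576/15625
V_7 = 6/25·E_6 + (8/5)²·V_6 = 4234206511104/6103515625;  E_7 = 8388608/78125
V_8 = 6/25·E_7 + (8/5)²·V_7 = 274921376710656/152587890625;  E_8 = 67108864/390625


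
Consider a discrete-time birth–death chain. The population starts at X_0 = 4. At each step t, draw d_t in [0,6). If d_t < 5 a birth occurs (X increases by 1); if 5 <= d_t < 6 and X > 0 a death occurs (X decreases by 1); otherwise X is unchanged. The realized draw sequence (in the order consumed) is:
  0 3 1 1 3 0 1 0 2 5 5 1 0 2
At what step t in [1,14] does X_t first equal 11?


t=0: X=4, d=0 → birth, X_1=5
t=1: X=5, d=3 → birth, X_2=6
t=2: X=6, d=1 → birth, X_3=7
t=3: X=7, d=1 → birth, X_4=8
t=4: X=8, d=3 → birth, X_5=9
t=5: X=9, d=0 → birth, X_6=10
t=6: X=10, d=1 → birth, X_7=11
t=7: X=11, d=0 → birth, X_8=12
t=8: X=12, d=2 → birth, X_9=13
t=9: X=13, d=5 → death, X_10=12
t=10: X=12, d=5 → death, X_11=11
t=11: X=11, d=1 → birth, X_12=12
t=12: X=12, d=0 → birth, X_13=13
t=13: X=13, d=2 → birth, X_14=14

7


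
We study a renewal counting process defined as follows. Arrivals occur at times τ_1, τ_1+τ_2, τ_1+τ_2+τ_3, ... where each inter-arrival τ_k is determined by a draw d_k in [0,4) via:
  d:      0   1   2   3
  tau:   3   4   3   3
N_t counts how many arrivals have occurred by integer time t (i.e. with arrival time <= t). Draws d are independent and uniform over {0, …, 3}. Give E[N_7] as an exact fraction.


Inter-arrival values over d=0..3: [3, 4, 3, 3]
Each d has probability 1/4, so the pmf of τ is: f(3) = 3/4, f(4) = 1/4
Renewal equation for m(n) = E[N_n]: condition on τ_1 = k (if k <= n, one arrival plus a fresh copy on the remaining n−k steps): m(n) = F(n) + Σ_{k<=n} f(k)·m(n−k), where F(n) = P(τ <= n) and m(0) = 0
m(1) = F(1) = 0
m(2) = F(2) = 0
m(3) = F(3) = 3/4
m(4) = F(4) = 1
m(5) = F(5) = 1
m(6) = F(6) + f(3)·m(3) = 1 + 3/4·3/4 = 25/16
m(7) = F(7) + f(3)·m(4) + f(4)·m(3) = 1 + 3/4·1 + 1/4·3/4 = 31/16
E[N_7] = m(7) = 31/16

31/16


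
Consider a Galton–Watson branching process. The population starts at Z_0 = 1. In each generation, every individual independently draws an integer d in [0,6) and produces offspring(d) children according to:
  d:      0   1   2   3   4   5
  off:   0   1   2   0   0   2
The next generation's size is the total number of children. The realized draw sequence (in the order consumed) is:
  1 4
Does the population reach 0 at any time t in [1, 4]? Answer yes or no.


gen 0: Z_0=1, draws=[1], offspring=[1], Z_1=1
gen 1: Z_1=1, draws=[4], offspring=[0], Z_2=0
gen 2: Z_2=0, draws=[], offspring=[], Z_3=0
gen 3: Z_3=0, draws=[], offspring=[], Z_4=0

yes


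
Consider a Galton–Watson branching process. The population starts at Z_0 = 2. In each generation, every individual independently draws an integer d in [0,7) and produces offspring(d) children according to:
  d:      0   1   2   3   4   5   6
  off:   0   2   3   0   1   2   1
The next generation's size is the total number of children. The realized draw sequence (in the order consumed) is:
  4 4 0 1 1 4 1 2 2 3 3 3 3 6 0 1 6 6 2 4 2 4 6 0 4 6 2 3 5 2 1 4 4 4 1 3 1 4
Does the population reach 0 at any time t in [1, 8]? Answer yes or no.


gen 0: Z_0=2, draws=[4, 4], offspring=[1, 1], Z_1=2
gen 1: Z_1=2, draws=[0, 1], offspring=[0, 2], Z_2=2
gen 2: Z_2=2, draws=[1, 4], offspring=[2, 1], Z_3=3
gen 3: Z_3=3, draws=[1, 2, 2], offspring=[2, 3, 3], Z_4=8
gen 4: Z_4=8, draws=[3, 3, 3, 3, 6, 0, 1, 6], offspring=[0, 0, 0, 0, 1, 0, 2, 1], Z_5=4
gen 5: Z_5=4, draws=[6, 2, 4, 2], offspring=[1, 3, 1, 3], Z_6=8
gen 6: Z_6=8, draws=[4, 6, 0, 4, 6, 2, 3, 5], offspring=[1, 1, 0, 1, 1, 3, 0, 2], Z_7=9
gen 7: Z_7=9, draws=[2, 1, 4, 4, 4, 1, 3, 1, 4], offspring=[3, 2, 1, 1, 1, 2, 0, 2, 1], Z_8=13

no


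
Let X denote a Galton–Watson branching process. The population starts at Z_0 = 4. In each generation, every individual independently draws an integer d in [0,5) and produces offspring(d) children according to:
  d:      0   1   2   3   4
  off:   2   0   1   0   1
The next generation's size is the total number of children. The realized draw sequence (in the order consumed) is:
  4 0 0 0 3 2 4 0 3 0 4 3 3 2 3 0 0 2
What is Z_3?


6

gen 0: Z_0=4, draws=[4, 0, 0, 0], offspring=[1, 2, 2, 2], Z_1=7
gen 1: Z_1=7, draws=[3, 2, 4, 0, 3, 0, 4], offspring=[0, 1, 1, 2, 0, 2, 1], Z_2=7
gen 2: Z_2=7, draws=[3, 3, 2, 3, 0, 0, 2], offspring=[0, 0, 1, 0, 2, 2, 1], Z_3=6


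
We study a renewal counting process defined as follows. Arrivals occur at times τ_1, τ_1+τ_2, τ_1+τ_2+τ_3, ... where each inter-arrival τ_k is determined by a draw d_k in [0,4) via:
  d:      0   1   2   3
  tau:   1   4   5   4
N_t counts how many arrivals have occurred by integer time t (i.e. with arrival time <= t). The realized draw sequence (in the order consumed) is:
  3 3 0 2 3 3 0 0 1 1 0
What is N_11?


draw d_1=3: τ_1=4, arrival time A_1=4
draw d_2=3: τ_2=4, arrival time A_2=8
draw d_3=0: τ_3=1, arrival time A_3=9
draw d_4=2: τ_4=5, arrival time A_4=14
draw d_5=3: τ_5=4, arrival time A_5=18
draw d_6=3: τ_6=4, arrival time A_6=22
draw d_7=0: τ_7=1, arrival time A_7=23
draw d_8=0: τ_8=1, arrival time A_8=24
draw d_9=1: τ_9=4, arrival time A_9=28
draw d_10=1: τ_10=4, arrival time A_10=32
draw d_11=0: τ_11=1, arrival time A_11=33
N_t over t=0..11: 0:0 1:0 2:0 3:0 4:1 5:1 6:1 7:1 8:2 9:3 10:3 11:3

3


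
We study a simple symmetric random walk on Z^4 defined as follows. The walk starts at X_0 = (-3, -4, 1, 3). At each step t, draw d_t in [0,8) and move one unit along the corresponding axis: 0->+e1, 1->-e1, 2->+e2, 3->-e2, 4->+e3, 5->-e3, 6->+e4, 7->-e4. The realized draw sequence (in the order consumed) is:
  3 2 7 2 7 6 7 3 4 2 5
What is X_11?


(-3, -3, 1, 1)

t=0: X=(-3, -4, 1, 3), d=3 → -e2, X_1=(-3, -5, 1, 3)
t=1: X=(-3, -5, 1, 3), d=2 → +e2, X_2=(-3, -4, 1, 3)
t=2: X=(-3, -4, 1, 3), d=7 → -e4, X_3=(-3, -4, 1, 2)
t=3: X=(-3, -4, 1, 2), d=2 → +e2, X_4=(-3, -3, 1, 2)
t=4: X=(-3, -3, 1, 2), d=7 → -e4, X_5=(-3, -3, 1, 1)
t=5: X=(-3, -3, 1, 1), d=6 → +e4, X_6=(-3, -3, 1, 2)
t=6: X=(-3, -3, 1, 2), d=7 → -e4, X_7=(-3, -3, 1, 1)
t=7: X=(-3, -3, 1, 1), d=3 → -e2, X_8=(-3, -4, 1, 1)
t=8: X=(-3, -4, 1, 1), d=4 → +e3, X_9=(-3, -4, 2, 1)
t=9: X=(-3, -4, 2, 1), d=2 → +e2, X_10=(-3, -3, 2, 1)
t=10: X=(-3, -3, 2, 1), d=5 → -e3, X_11=(-3, -3, 1, 1)


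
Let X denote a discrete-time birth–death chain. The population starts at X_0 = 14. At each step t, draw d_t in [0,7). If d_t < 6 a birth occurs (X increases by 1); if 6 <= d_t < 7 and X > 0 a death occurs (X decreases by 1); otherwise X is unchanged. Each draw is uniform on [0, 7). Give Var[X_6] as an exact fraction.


144/49

X can drop by at most 1 per step and X_0 = 14 > T = 6, so X_t >= 14 − t >= 8 > 0 for every t <= 6: the floor at 0 (the 'and X > 0' condition) never binds. Hence X_6 = X_0 + Σ_{t<6} Y_t with i.i.d. increments Y_t = y(d_t) ∈ {+1, −1, 0}.
Outcome values over d=0..6: [1, 1, 1, 1, 1, 1, -1]
Σy = 5, Σy² = 7, M = 7
μ = 5/7 = 5/7,  σ² = 7/7 − (5/7)² = 24/49
Independent increments: Var[X_6] = 6·σ² = 6·(24/49) = 144/49


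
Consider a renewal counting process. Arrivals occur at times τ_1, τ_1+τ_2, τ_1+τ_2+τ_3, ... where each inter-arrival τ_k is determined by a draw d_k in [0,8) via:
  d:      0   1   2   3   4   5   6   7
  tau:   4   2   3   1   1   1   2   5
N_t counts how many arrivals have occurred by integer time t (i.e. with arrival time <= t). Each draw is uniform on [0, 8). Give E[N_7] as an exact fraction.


Inter-arrival values over d=0..7: [4, 2, 3, 1, 1, 1, 2, 5]
Each d has probability 1/8, so the pmf of τ is: f(1) = 3/8, f(2) = 1/4, f(3) = 1/8, f(4) = 1/8, f(5) = 1/8
Renewal equation for m(n) = E[N_n]: condition on τ_1 = k (if k <= n, one arrival plus a fresh copy on the remaining n−k steps): m(n) = F(n) + Σ_{k<=n} f(k)·m(n−k), where F(n) = P(τ <= n) and m(0) = 0
m(1) = F(1) = 3/8
m(2) = F(2) + f(1)·m(1) = 5/8 + 3/8·3/8 = 49/64
m(3) = F(3) + f(1)·m(2) + f(2)·m(1) = 3/4 + 3/8·49/64 + 1/4·3/8 = 579/512
m(4) = F(4) + f(1)·m(3) + f(2)·m(2) + f(3)·m(1) = 7/8 + 3/8·579/512 + 1/4·49/64 + 1/8·3/8 = 6297/4096
m(5) = F(5) + f(1)·m(4) + f(2)·m(3) + f(3)·m(2) + f(4)·m(1) = 1 + 3/8·6297/4096 + 1/4·579/512 + 1/8·49/64 + 1/8·3/8 = 65595/32768
m(6) = F(6) + f(1)·m(5) + f(2)·m(4) + f(3)·m(3) + f(4)·m(2) + f(5)·m(1) = 1 + 3/8·65595/32768 + 1/4·6297/4096 + 1/8·579/512 + 1/8·49/64 + 1/8·3/8 = 634113/262144
m(7) = F(7) + f(1)·m(6) + f(2)·m(5) + f(3)·m(4) + f(4)·m(3) + f(5)·m(2) = 1 + 3/8·634113/262144 + 1/4·65595/32768 + 1/8·6297/4096 + 1/8·579/512 + 1/8·49/64 = 5949171/2097152
E[N_7] = m(7) = 5949171/2097152

5949171/2097152


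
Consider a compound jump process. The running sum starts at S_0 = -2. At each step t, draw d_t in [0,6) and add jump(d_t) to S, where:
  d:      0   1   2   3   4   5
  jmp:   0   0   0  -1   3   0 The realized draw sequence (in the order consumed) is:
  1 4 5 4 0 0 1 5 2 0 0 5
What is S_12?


t=0: S=-2, d=1, jump=0, S_1=-2
t=1: S=-2, d=4, jump=3, S_2=1
t=2: S=1, d=5, jump=0, S_3=1
t=3: S=1, d=4, jump=3, S_4=4
t=4: S=4, d=0, jump=0, S_5=4
t=5: S=4, d=0, jump=0, S_6=4
t=6: S=4, d=1, jump=0, S_7=4
t=7: S=4, d=5, jump=0, S_8=4
t=8: S=4, d=2, jump=0, S_9=4
t=9: S=4, d=0, jump=0, S_10=4
t=10: S=4, d=0, jump=0, S_11=4
t=11: S=4, d=5, jump=0, S_12=4

4


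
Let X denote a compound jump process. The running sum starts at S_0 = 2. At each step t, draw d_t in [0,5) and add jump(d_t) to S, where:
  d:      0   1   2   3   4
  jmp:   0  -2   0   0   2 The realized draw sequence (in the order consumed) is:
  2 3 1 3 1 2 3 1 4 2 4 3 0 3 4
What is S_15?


t=0: S=2, d=2, jump=0, S_1=2
t=1: S=2, d=3, jump=0, S_2=2
t=2: S=2, d=1, jump=-2, S_3=0
t=3: S=0, d=3, jump=0, S_4=0
t=4: S=0, d=1, jump=-2, S_5=-2
t=5: S=-2, d=2, jump=0, S_6=-2
t=6: S=-2, d=3, jump=0, S_7=-2
t=7: S=-2, d=1, jump=-2, S_8=-4
t=8: S=-4, d=4, jump=2, S_9=-2
t=9: S=-2, d=2, jump=0, S_10=-2
t=10: S=-2, d=4, jump=2, S_11=0
t=11: S=0, d=3, jump=0, S_12=0
t=12: S=0, d=0, jump=0, S_13=0
t=13: S=0, d=3, jump=0, S_14=0
t=14: S=0, d=4, jump=2, S_15=2

2


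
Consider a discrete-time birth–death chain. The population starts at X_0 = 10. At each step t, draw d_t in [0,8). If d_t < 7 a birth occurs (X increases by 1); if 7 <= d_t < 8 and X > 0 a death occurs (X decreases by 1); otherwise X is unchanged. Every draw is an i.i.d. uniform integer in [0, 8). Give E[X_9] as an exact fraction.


X can drop by at most 1 per step and X_0 = 10 > T = 9, so X_t >= 10 − t >= 1 > 0 for every t <= 9: the floor at 0 (the 'and X > 0' condition) never binds. Hence X_9 = X_0 + Σ_{t<9} Y_t with i.i.d. increments Y_t = y(d_t) ∈ {+1, −1, 0}.
Outcome values over d=0..7: [1, 1, 1, 1, 1, 1, 1, -1]
Σy = 6, Σy² = 8, M = 8
μ = 6/8 = 3/4,  σ² = 8/8 − (3/4)² = 7/16
E[X_9] = 10 + 9·(3/4) = 67/4

67/4


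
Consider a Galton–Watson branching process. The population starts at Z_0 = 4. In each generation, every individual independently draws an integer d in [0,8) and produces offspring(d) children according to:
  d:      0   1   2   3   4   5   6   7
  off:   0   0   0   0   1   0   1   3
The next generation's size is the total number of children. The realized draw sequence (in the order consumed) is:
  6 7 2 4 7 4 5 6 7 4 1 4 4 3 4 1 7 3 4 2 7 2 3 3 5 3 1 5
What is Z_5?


gen 0: Z_0=4, draws=[6, 7, 2, 4], offspring=[1, 3, 0, 1], Z_1=5
gen 1: Z_1=5, draws=[7, 4, 5, 6, 7], offspring=[3, 1, 0, 1, 3], Z_2=8
gen 2: Z_2=8, draws=[4, 1, 4, 4, 3, 4, 1, 7], offspring=[1, 0, 1, 1, 0, 1, 0, 3], Z_3=7
gen 3: Z_3=7, draws=[3, 4, 2, 7, 2, 3, 3], offspring=[0, 1, 0, 3, 0, 0, 0], Z_4=4
gen 4: Z_4=4, draws=[5, 3, 1, 5], offspring=[0, 0, 0, 0], Z_5=0

0


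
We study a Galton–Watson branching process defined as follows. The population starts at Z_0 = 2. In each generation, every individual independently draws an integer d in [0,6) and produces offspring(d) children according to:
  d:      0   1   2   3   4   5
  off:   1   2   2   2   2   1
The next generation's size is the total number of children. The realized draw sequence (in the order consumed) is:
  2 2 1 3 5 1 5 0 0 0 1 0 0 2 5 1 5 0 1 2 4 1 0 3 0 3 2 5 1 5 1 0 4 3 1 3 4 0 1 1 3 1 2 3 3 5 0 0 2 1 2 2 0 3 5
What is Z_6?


36

gen 0: Z_0=2, draws=[2, 2], offspring=[2, 2], Z_1=4
gen 1: Z_1=4, draws=[1, 3, 5, 1], offspring=[2, 2, 1, 2], Z_2=7
gen 2: Z_2=7, draws=[5, 0, 0, 0, 1, 0, 0], offspring=[1, 1, 1, 1, 2, 1, 1], Z_3=8
gen 3: Z_3=8, draws=[2, 5, 1, 5, 0, 1, 2, 4], offspring=[2, 1, 2, 1, 1, 2, 2, 2], Z_4=13
gen 4: Z_4=13, draws=[1, 0, 3, 0, 3, 2, 5, 1, 5, 1, 0, 4, 3], offspring=[2, 1, 2, 1, 2, 2, 1, 2, 1, 2, 1, 2, 2], Z_5=21
gen 5: Z_5=21, draws=[1, 3, 4, 0, 1, 1, 3, 1, 2, 3, 3, 5, 0, 0, 2, 1, 2, 2, 0, 3, 5], offspring=[2, 2, 2, 1, 2, 2, 2, 2, 2, 2, 2, 1, 1, 1, 2, 2, 2, 2, 1, 2, 1], Z_6=36


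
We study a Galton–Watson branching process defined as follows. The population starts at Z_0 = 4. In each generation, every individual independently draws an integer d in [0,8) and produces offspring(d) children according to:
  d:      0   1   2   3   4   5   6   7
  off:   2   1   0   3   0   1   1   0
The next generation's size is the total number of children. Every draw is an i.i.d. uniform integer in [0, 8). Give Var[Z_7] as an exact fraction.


28

Outcome values over d=0..7: [2, 1, 0, 3, 0, 1, 1, 0]
Σy = 8, Σy² = 16, M = 8
μ = 8/8 = 1,  σ² = 16/8 − (1)² = 1
V_0 = 0, E_0 = 4
V_1 = 1·E_0 + (1)²·V_0 = 4;  E_1 = 4
V_2 = 1·E_1 + (1)²·V_1 = 8;  E_2 = 4
V_3 = 1·E_2 + (1)²·V_2 = 12;  E_3 = 4
V_4 = 1·E_3 + (1)²·V_3 = 16;  E_4 = 4
V_5 = 1·E_4 + (1)²·V_4 = 20;  E_5 = 4
V_6 = 1·E_5 + (1)²·V_5 = 24;  E_6 = 4
V_7 = 1·E_6 + (1)²·V_6 = 28;  E_7 = 4


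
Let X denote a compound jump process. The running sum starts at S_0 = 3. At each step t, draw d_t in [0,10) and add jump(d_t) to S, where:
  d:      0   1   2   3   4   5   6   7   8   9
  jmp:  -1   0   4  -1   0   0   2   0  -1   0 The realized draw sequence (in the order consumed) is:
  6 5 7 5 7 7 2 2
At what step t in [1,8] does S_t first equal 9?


t=0: S=3, d=6, jump=2, S_1=5
t=1: S=5, d=5, jump=0, S_2=5
t=2: S=5, d=7, jump=0, S_3=5
t=3: S=5, d=5, jump=0, S_4=5
t=4: S=5, d=7, jump=0, S_5=5
t=5: S=5, d=7, jump=0, S_6=5
t=6: S=5, d=2, jump=4, S_7=9
t=7: S=9, d=2, jump=4, S_8=13

7


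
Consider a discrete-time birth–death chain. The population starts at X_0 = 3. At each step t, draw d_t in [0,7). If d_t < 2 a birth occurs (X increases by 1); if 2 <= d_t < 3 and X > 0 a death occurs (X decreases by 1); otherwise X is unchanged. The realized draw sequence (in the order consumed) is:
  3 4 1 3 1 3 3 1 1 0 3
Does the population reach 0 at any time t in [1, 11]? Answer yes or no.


t=0: X=3, d=3 → hold, X_1=3
t=1: X=3, d=4 → hold, X_2=3
t=2: X=3, d=1 → birth, X_3=4
t=3: X=4, d=3 → hold, X_4=4
t=4: X=4, d=1 → birth, X_5=5
t=5: X=5, d=3 → hold, X_6=5
t=6: X=5, d=3 → hold, X_7=5
t=7: X=5, d=1 → birth, X_8=6
t=8: X=6, d=1 → birth, X_9=7
t=9: X=7, d=0 → birth, X_10=8
t=10: X=8, d=3 → hold, X_11=8

no


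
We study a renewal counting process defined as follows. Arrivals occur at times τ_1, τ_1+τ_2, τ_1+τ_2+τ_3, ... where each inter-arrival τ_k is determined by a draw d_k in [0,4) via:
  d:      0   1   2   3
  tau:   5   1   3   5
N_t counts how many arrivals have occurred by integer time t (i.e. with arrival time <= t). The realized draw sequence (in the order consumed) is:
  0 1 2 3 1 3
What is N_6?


draw d_1=0: τ_1=5, arrival time A_1=5
draw d_2=1: τ_2=1, arrival time A_2=6
draw d_3=2: τ_3=3, arrival time A_3=9
draw d_4=3: τ_4=5, arrival time A_4=14
draw d_5=1: τ_5=1, arrival time A_5=15
draw d_6=3: τ_6=5, arrival time A_6=20
N_t over t=0..6: 0:0 1:0 2:0 3:0 4:0 5:1 6:2

2


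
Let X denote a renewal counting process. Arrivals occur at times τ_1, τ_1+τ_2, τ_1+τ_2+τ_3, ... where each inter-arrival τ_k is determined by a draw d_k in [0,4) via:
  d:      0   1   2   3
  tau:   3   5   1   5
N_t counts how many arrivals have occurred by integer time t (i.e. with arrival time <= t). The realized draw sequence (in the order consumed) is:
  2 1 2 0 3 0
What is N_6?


2

draw d_1=2: τ_1=1, arrival time A_1=1
draw d_2=1: τ_2=5, arrival time A_2=6
draw d_3=2: τ_3=1, arrival time A_3=7
draw d_4=0: τ_4=3, arrival time A_4=10
draw d_5=3: τ_5=5, arrival time A_5=15
draw d_6=0: τ_6=3, arrival time A_6=18
N_t over t=0..6: 0:0 1:1 2:1 3:1 4:1 5:1 6:2


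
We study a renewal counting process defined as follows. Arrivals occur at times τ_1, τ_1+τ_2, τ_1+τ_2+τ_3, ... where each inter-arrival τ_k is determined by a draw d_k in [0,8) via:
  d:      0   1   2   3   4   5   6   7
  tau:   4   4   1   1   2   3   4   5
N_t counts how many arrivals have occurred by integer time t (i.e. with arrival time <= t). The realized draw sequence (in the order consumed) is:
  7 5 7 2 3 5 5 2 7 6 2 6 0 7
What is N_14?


4

draw d_1=7: τ_1=5, arrival time A_1=5
draw d_2=5: τ_2=3, arrival time A_2=8
draw d_3=7: τ_3=5, arrival time A_3=13
draw d_4=2: τ_4=1, arrival time A_4=14
draw d_5=3: τ_5=1, arrival time A_5=15
draw d_6=5: τ_6=3, arrival time A_6=18
draw d_7=5: τ_7=3, arrival time A_7=21
draw d_8=2: τ_8=1, arrival time A_8=22
draw d_9=7: τ_9=5, arrival time A_9=27
draw d_10=6: τ_10=4, arrival time A_10=31
draw d_11=2: τ_11=1, arrival time A_11=32
draw d_12=6: τ_12=4, arrival time A_12=36
draw d_13=0: τ_13=4, arrival time A_13=40
draw d_14=7: τ_14=5, arrival time A_14=45
N_t over t=0..14: 0:0 1:0 2:0 3:0 4:0 5:1 6:1 7:1 8:2 9:2 10:2 11:2 12:2 13:3 14:4


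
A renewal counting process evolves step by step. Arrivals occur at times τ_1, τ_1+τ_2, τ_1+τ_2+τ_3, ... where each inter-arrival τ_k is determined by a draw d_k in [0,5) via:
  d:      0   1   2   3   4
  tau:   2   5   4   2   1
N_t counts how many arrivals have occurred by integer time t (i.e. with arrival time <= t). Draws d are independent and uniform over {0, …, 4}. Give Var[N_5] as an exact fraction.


Inter-arrival values over d=0..4: [2, 5, 4, 2, 1]
Each d has probability 1/5, so the pmf of τ is: f(1) = 1/5, f(2) = 2/5, f(4) = 1/5, f(5) = 1/5
Let p_n(j) = P(N_n = j), with p_0 = [1]. Condition on τ_1: p_n(0) = P(τ > n), and for j >= 1, p_n(j) = Σ_{k<=n} f(k)·p_{n−k}(j−1)
p_1 = [4/5, 1/5]  (j = 0..1)
p_2 = [2/5, 14/25, 1/25]  (j = 0..2)
p_3 = [2/5, 2/5, 24/125, 1/125]  (j = 0..3)
p_4 = [1/5, 11/25, 38/125, 34/625, 1/625]  (j = 0..4)
p_5 = [0, 14/25, 36/125, 86/625, 44/3125, 1/3125]  (j = 0..5)
E[N_5] = Σ j·p_5(j) = 5021/3125;  E[N_5²] = Σ j²·p_5(j) = 9949/3125
Var[N_5] = 9949/3125 − (5021/3125)² = 5880184/9765625

5880184/9765625


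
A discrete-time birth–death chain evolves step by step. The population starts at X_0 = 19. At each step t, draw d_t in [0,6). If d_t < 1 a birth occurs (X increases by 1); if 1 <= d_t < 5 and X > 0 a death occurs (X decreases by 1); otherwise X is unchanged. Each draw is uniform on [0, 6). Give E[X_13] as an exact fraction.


25/2

X can drop by at most 1 per step and X_0 = 19 > T = 13, so X_t >= 19 − t >= 6 > 0 for every t <= 13: the floor at 0 (the 'and X > 0' condition) never binds. Hence X_13 = X_0 + Σ_{t<13} Y_t with i.i.d. increments Y_t = y(d_t) ∈ {+1, −1, 0}.
Outcome values over d=0..5: [1, -1, -1, -1, -1, 0]
Σy = -3, Σy² = 5, M = 6
μ = -3/6 = -1/2,  σ² = 5/6 − (-1/2)² = 7/12
E[X_13] = 19 + 13·(-1/2) = 25/2


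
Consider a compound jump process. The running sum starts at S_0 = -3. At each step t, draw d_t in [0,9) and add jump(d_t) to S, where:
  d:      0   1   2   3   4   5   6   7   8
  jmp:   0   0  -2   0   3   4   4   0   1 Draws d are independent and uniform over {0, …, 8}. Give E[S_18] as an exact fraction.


Outcome values over d=0..8: [0, 0, -2, 0, 3, 4, 4, 0, 1]
Σy = 10, Σy² = 46, M = 9
μ = 10/9 = 10/9,  σ² = 46/9 − (10/9)² = 314/81
E[S_18] = -3 + 18·(10/9) = 17

17


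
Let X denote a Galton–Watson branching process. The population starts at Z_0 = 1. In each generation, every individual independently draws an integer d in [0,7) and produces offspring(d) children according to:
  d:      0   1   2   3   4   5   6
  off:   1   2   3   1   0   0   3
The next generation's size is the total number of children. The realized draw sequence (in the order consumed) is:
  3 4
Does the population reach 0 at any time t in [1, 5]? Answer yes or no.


gen 0: Z_0=1, draws=[3], offspring=[1], Z_1=1
gen 1: Z_1=1, draws=[4], offspring=[0], Z_2=0
gen 2: Z_2=0, draws=[], offspring=[], Z_3=0
gen 3: Z_3=0, draws=[], offspring=[], Z_4=0
gen 4: Z_4=0, draws=[], offspring=[], Z_5=0

yes


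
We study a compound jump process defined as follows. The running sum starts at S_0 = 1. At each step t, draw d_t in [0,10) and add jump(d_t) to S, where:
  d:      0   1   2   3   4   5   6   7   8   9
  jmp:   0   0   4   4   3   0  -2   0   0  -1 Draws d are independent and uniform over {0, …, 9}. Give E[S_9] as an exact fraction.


Outcome values over d=0..9: [0, 0, 4, 4, 3, 0, -2, 0, 0, -1]
Σy = 8, Σy² = 46, M = 10
μ = 8/10 = 4/5,  σ² = 46/10 − (4/5)² = 99/25
E[S_9] = 1 + 9·(4/5) = 41/5

41/5


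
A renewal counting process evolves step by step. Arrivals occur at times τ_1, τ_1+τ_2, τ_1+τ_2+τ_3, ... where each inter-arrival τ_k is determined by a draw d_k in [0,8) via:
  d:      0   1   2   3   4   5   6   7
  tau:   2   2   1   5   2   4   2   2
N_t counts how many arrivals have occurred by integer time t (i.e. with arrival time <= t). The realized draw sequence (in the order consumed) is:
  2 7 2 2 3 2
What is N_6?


4

draw d_1=2: τ_1=1, arrival time A_1=1
draw d_2=7: τ_2=2, arrival time A_2=3
draw d_3=2: τ_3=1, arrival time A_3=4
draw d_4=2: τ_4=1, arrival time A_4=5
draw d_5=3: τ_5=5, arrival time A_5=10
draw d_6=2: τ_6=1, arrival time A_6=11
N_t over t=0..6: 0:0 1:1 2:1 3:2 4:3 5:4 6:4


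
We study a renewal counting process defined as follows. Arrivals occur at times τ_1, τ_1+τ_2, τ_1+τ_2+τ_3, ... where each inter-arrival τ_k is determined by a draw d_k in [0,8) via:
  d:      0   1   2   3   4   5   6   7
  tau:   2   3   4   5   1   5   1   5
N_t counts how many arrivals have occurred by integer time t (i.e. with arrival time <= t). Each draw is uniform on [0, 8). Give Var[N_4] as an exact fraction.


Inter-arrival values over d=0..7: [2, 3, 4, 5, 1, 5, 1, 5]
Each d has probability 1/8, so the pmf of τ is: f(1) = 1/4, f(2) = 1/8, f(3) = 1/8, f(4) = 1/8, f(5) = 3/8
Let p_n(j) = P(N_n = j), with p_0 = [1]. Condition on τ_1: p_n(0) = P(τ > n), and for j >= 1, p_n(j) = Σ_{k<=n} f(k)·p_{n−k}(j−1)
p_1 = [3/4, 1/4]  (j = 0..1)
p_2 = [5/8, 5/16, 1/16]  (j = 0..2)
p_3 = [1/2, 3/8, 7/64, 1/64]  (j = 0..3)
p_4 = [3/8, 27/64, 21/128, 9/256, 1/256]  (j = 0..4)
E[N_4] = Σ j·p_4(j) = 223/256;  E[N_4²] = Σ j²·p_4(j) = 373/256
Var[N_4] = 373/256 − (223/256)² = 45759/65536

45759/65536


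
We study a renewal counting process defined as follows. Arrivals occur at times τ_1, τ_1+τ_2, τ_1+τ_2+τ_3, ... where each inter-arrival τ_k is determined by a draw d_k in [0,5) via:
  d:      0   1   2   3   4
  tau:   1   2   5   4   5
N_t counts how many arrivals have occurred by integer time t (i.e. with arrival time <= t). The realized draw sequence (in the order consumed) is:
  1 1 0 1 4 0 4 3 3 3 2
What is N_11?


4

draw d_1=1: τ_1=2, arrival time A_1=2
draw d_2=1: τ_2=2, arrival time A_2=4
draw d_3=0: τ_3=1, arrival time A_3=5
draw d_4=1: τ_4=2, arrival time A_4=7
draw d_5=4: τ_5=5, arrival time A_5=12
draw d_6=0: τ_6=1, arrival time A_6=13
draw d_7=4: τ_7=5, arrival time A_7=18
draw d_8=3: τ_8=4, arrival time A_8=22
draw d_9=3: τ_9=4, arrival time A_9=26
draw d_10=3: τ_10=4, arrival time A_10=30
draw d_11=2: τ_11=5, arrival time A_11=35
N_t over t=0..11: 0:0 1:0 2:1 3:1 4:2 5:3 6:3 7:4 8:4 9:4 10:4 11:4


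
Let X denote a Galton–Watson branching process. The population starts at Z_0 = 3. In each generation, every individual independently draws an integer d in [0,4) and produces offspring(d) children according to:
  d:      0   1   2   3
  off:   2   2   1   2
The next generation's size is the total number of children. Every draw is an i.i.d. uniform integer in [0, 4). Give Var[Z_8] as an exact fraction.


14080769387685/4294967296

Outcome values over d=0..3: [2, 2, 1, 2]
Σy = 7, Σy² = 13, M = 4
μ = 7/4 = 7/4,  σ² = 13/4 − (7/4)² = 3/16
V_0 = 0, E_0 = 3
V_1 = 3/16·E_0 + (7/4)²·V_0 = 9/16;  E_1 = 21/4
V_2 = 3/16·E_1 + (7/4)²·V_1 = 693/256;  E_2 = 147/16
V_3 = 3/16·E_2 + (7/4)²·V_2 = 41013/4096;  E_3 = 1029/64
V_4 = 3/16·E_3 + (7/4)²·V_3 = 2207205/65536;  E_4 = 7203/256
V_5 = 3/16·E_4 + (7/4)²·V_4 = 113684949/1048576;  E_5 = 50421/1024
V_6 = 3/16·E_5 + (7/4)²·V_5 = 5725455813/16777216;  E_6 = 352947/4096
V_7 = 3/16·E_6 + (7/4)²·V_6 = 284884347573/268435456;  E_7 = 2470629/16384
V_8 = 3/16·E_7 + (7/4)²·V_7 = 14080769387685/4294967296;  E_8 = 17294403/65536


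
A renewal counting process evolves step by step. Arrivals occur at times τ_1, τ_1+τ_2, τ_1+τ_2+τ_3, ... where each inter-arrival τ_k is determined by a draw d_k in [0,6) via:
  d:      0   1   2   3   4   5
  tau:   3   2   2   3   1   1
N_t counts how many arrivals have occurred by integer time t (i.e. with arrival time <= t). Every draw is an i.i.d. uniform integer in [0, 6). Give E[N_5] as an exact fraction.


Inter-arrival values over d=0..5: [3, 2, 2, 3, 1, 1]
Each d has probability 1/6, so the pmf of τ is: f(1) = 1/3, f(2) = 1/3, f(3) = 1/3
Renewal equation for m(n) = E[N_n]: condition on τ_1 = k (if k <= n, one arrival plus a fresh copy on the remaining n−k steps): m(n) = F(n) + Σ_{k<=n} f(k)·m(n−k), where F(n) = P(τ <= n) and m(0) = 0
m(1) = F(1) = 1/3
m(2) = F(2) + f(1)·m(1) = 2/3 + 1/3·1/3 = 7/9
m(3) = F(3) + f(1)·m(2) + f(2)·m(1) = 1 + 1/3·7/9 + 1/3·1/3 = 37/27
m(4) = F(4) + f(1)·m(3) + f(2)·m(2) + f(3)·m(1) = 1 + 1/3·37/27 + 1/3·7/9 + 1/3·1/3 = 148/81
m(5) = F(5) + f(1)·m(4) + f(2)·m(3) + f(3)·m(2) = 1 + 1/3·148/81 + 1/3·37/27 + 1/3·7/9 = 565/243
E[N_5] = m(5) = 565/243

565/243


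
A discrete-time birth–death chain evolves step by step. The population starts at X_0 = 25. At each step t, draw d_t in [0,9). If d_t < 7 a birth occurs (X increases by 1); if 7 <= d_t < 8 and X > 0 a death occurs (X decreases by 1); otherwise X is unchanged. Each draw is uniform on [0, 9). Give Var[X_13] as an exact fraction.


52/9

X can drop by at most 1 per step and X_0 = 25 > T = 13, so X_t >= 25 − t >= 12 > 0 for every t <= 13: the floor at 0 (the 'and X > 0' condition) never binds. Hence X_13 = X_0 + Σ_{t<13} Y_t with i.i.d. increments Y_t = y(d_t) ∈ {+1, −1, 0}.
Outcome values over d=0..8: [1, 1, 1, 1, 1, 1, 1, -1, 0]
Σy = 6, Σy² = 8, M = 9
μ = 6/9 = 2/3,  σ² = 8/9 − (2/3)² = 4/9
Independent increments: Var[X_13] = 13·σ² = 13·(4/9) = 52/9


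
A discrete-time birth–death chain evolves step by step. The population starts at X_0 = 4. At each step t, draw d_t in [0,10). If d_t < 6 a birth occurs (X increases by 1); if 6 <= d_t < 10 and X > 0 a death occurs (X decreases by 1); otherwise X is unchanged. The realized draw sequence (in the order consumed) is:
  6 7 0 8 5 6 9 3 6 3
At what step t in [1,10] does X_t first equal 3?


1

t=0: X=4, d=6 → death, X_1=3
t=1: X=3, d=7 → death, X_2=2
t=2: X=2, d=0 → birth, X_3=3
t=3: X=3, d=8 → death, X_4=2
t=4: X=2, d=5 → birth, X_5=3
t=5: X=3, d=6 → death, X_6=2
t=6: X=2, d=9 → death, X_7=1
t=7: X=1, d=3 → birth, X_8=2
t=8: X=2, d=6 → death, X_9=1
t=9: X=1, d=3 → birth, X_10=2


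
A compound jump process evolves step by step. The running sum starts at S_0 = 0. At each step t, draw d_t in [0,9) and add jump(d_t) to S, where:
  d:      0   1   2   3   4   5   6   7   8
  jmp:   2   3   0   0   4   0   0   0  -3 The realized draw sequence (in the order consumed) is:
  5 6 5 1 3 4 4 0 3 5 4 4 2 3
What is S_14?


21

t=0: S=0, d=5, jump=0, S_1=0
t=1: S=0, d=6, jump=0, S_2=0
t=2: S=0, d=5, jump=0, S_3=0
t=3: S=0, d=1, jump=3, S_4=3
t=4: S=3, d=3, jump=0, S_5=3
t=5: S=3, d=4, jump=4, S_6=7
t=6: S=7, d=4, jump=4, S_7=11
t=7: S=11, d=0, jump=2, S_8=13
t=8: S=13, d=3, jump=0, S_9=13
t=9: S=13, d=5, jump=0, S_10=13
t=10: S=13, d=4, jump=4, S_11=17
t=11: S=17, d=4, jump=4, S_12=21
t=12: S=21, d=2, jump=0, S_13=21
t=13: S=21, d=3, jump=0, S_14=21


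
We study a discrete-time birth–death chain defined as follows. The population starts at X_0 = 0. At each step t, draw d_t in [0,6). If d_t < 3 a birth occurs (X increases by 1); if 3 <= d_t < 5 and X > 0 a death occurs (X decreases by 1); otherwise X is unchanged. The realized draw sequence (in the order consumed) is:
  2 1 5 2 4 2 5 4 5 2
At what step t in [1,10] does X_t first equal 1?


t=0: X=0, d=2 → birth, X_1=1
t=1: X=1, d=1 → birth, X_2=2
t=2: X=2, d=5 → hold, X_3=2
t=3: X=2, d=2 → birth, X_4=3
t=4: X=3, d=4 → death, X_5=2
t=5: X=2, d=2 → birth, X_6=3
t=6: X=3, d=5 → hold, X_7=3
t=7: X=3, d=4 → death, X_8=2
t=8: X=2, d=5 → hold, X_9=2
t=9: X=2, d=2 → birth, X_10=3

1


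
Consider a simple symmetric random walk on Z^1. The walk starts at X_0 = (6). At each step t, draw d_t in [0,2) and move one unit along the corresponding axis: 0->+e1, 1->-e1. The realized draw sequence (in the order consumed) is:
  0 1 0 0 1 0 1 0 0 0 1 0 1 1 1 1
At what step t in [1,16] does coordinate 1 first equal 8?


4

t=0: X=(6), d=0 → +e1, X_1=(7)
t=1: X=(7), d=1 → -e1, X_2=(6)
t=2: X=(6), d=0 → +e1, X_3=(7)
t=3: X=(7), d=0 → +e1, X_4=(8)
t=4: X=(8), d=1 → -e1, X_5=(7)
t=5: X=(7), d=0 → +e1, X_6=(8)
t=6: X=(8), d=1 → -e1, X_7=(7)
t=7: X=(7), d=0 → +e1, X_8=(8)
t=8: X=(8), d=0 → +e1, X_9=(9)
t=9: X=(9), d=0 → +e1, X_10=(10)
t=10: X=(10), d=1 → -e1, X_11=(9)
t=11: X=(9), d=0 → +e1, X_12=(10)
t=12: X=(10), d=1 → -e1, X_13=(9)
t=13: X=(9), d=1 → -e1, X_14=(8)
t=14: X=(8), d=1 → -e1, X_15=(7)
t=15: X=(7), d=1 → -e1, X_16=(6)


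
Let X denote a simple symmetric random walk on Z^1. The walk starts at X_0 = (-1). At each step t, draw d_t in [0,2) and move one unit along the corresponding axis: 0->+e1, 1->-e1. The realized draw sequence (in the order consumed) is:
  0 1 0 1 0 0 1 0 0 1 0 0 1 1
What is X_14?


t=0: X=(-1), d=0 → +e1, X_1=(0)
t=1: X=(0), d=1 → -e1, X_2=(-1)
t=2: X=(-1), d=0 → +e1, X_3=(0)
t=3: X=(0), d=1 → -e1, X_4=(-1)
t=4: X=(-1), d=0 → +e1, X_5=(0)
t=5: X=(0), d=0 → +e1, X_6=(1)
t=6: X=(1), d=1 → -e1, X_7=(0)
t=7: X=(0), d=0 → +e1, X_8=(1)
t=8: X=(1), d=0 → +e1, X_9=(2)
t=9: X=(2), d=1 → -e1, X_10=(1)
t=10: X=(1), d=0 → +e1, X_11=(2)
t=11: X=(2), d=0 → +e1, X_12=(3)
t=12: X=(3), d=1 → -e1, X_13=(2)
t=13: X=(2), d=1 → -e1, X_14=(1)

(1)


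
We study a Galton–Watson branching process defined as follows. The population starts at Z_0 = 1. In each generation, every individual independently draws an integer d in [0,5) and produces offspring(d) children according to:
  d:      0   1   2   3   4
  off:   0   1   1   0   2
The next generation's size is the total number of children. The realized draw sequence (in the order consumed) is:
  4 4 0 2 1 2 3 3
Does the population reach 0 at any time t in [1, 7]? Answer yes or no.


gen 0: Z_0=1, draws=[4], offspring=[2], Z_1=2
gen 1: Z_1=2, draws=[4, 0], offspring=[2, 0], Z_2=2
gen 2: Z_2=2, draws=[2, 1], offspring=[1, 1], Z_3=2
gen 3: Z_3=2, draws=[2, 3], offspring=[1, 0], Z_4=1
gen 4: Z_4=1, draws=[3], offspring=[0], Z_5=0
gen 5: Z_5=0, draws=[], offspring=[], Z_6=0
gen 6: Z_6=0, draws=[], offspring=[], Z_7=0

yes


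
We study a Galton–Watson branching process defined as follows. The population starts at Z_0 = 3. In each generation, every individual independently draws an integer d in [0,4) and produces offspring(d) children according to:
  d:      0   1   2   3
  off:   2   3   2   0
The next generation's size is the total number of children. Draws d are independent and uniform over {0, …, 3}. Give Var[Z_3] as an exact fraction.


Outcome values over d=0..3: [2, 3, 2, 0]
Σy = 7, Σy² = 17, M = 4
μ = 7/4 = 7/4,  σ² = 17/4 − (7/4)² = 19/16
V_0 = 0, E_0 = 3
V_1 = 19/16·E_0 + (7/4)²·V_0 = 57/16;  E_1 = 21/4
V_2 = 19/16·E_1 + (7/4)²·V_1 = 4389/256;  E_2 = 147/16
V_3 = 19/16·E_2 + (7/4)²·V_2 = 259749/4096;  E_3 = 1029/64

259749/4096


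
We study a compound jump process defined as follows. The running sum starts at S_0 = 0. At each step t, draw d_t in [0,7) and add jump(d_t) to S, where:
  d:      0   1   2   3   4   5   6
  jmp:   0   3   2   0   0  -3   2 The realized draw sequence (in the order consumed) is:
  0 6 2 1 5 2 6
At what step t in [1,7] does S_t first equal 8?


7

t=0: S=0, d=0, jump=0, S_1=0
t=1: S=0, d=6, jump=2, S_2=2
t=2: S=2, d=2, jump=2, S_3=4
t=3: S=4, d=1, jump=3, S_4=7
t=4: S=7, d=5, jump=-3, S_5=4
t=5: S=4, d=2, jump=2, S_6=6
t=6: S=6, d=6, jump=2, S_7=8


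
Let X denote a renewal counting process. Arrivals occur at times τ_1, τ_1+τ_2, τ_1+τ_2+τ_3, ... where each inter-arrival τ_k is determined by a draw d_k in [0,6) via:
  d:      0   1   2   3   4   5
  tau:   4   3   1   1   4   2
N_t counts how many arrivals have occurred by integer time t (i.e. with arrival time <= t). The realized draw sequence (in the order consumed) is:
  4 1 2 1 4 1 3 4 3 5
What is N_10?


3

draw d_1=4: τ_1=4, arrival time A_1=4
draw d_2=1: τ_2=3, arrival time A_2=7
draw d_3=2: τ_3=1, arrival time A_3=8
draw d_4=1: τ_4=3, arrival time A_4=11
draw d_5=4: τ_5=4, arrival time A_5=15
draw d_6=1: τ_6=3, arrival time A_6=18
draw d_7=3: τ_7=1, arrival time A_7=19
draw d_8=4: τ_8=4, arrival time A_8=23
draw d_9=3: τ_9=1, arrival time A_9=24
draw d_10=5: τ_10=2, arrival time A_10=26
N_t over t=0..10: 0:0 1:0 2:0 3:0 4:1 5:1 6:1 7:2 8:3 9:3 10:3


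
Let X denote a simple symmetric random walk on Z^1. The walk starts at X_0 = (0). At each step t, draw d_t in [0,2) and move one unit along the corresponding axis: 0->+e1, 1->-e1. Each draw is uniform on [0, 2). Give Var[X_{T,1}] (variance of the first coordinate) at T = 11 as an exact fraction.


Outcome values over d=0..1: [1, -1]
Σy = 0, Σy² = 2, M = 2
μ = 0/2 = 0,  σ² = 2/2 − (0)² = 1
Independent increments: Var[X_11] = 11·σ² = 11·(1) = 11

11


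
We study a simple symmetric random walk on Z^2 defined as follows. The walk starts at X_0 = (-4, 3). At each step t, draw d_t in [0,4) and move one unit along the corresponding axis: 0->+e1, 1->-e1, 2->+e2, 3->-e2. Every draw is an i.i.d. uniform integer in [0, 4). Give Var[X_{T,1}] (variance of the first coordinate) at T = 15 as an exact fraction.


15/2

Outcome values over d=0..3: [1, -1, 0, 0]
Σy = 0, Σy² = 2, M = 4
μ = 0/4 = 0,  σ² = 2/4 − (0)² = 1/2
Independent increments: Var[X_15] = 15·σ² = 15·(1/2) = 15/2
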